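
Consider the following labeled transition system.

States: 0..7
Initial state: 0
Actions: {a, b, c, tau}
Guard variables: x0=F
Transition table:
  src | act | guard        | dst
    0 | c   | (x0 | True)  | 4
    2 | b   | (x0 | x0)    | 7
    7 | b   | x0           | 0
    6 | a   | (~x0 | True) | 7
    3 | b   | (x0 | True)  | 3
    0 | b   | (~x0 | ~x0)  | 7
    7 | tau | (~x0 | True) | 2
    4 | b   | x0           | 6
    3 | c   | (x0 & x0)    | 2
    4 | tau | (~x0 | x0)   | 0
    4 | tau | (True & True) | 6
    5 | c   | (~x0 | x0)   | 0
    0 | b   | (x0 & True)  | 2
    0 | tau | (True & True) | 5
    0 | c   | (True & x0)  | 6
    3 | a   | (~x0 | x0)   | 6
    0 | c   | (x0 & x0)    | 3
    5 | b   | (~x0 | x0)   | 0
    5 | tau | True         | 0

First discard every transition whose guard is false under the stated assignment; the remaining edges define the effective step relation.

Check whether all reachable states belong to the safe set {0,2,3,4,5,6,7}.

Inv-set: {0,2,3,4,5,6,7}
Reachable = {0,2,4,5,6,7}
  0: safe
  2: safe
  4: safe
  5: safe
  6: safe
  7: safe

Answer: INVARIANT HOLDS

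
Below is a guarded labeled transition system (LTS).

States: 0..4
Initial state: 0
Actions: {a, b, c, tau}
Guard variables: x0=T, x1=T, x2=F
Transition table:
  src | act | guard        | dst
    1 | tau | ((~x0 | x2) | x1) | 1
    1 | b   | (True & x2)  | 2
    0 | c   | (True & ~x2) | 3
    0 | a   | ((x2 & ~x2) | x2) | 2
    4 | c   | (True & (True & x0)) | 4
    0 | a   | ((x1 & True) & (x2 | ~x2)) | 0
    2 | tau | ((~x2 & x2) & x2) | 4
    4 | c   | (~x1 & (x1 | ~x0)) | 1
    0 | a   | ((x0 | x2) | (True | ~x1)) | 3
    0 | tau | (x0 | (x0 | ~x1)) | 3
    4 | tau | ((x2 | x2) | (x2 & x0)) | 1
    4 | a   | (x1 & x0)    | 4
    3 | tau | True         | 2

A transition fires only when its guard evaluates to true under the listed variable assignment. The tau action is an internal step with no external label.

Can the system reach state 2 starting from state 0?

Answer: REACHABLE

Analysis:
After dropping false guards: 8 live edges.
depth 0: {0}
depth 1: {3}  now seen {0,3}
depth 2: {2}  now seen {0,2,3}
Reach set: {0,2,3}
Path to 2: c·tau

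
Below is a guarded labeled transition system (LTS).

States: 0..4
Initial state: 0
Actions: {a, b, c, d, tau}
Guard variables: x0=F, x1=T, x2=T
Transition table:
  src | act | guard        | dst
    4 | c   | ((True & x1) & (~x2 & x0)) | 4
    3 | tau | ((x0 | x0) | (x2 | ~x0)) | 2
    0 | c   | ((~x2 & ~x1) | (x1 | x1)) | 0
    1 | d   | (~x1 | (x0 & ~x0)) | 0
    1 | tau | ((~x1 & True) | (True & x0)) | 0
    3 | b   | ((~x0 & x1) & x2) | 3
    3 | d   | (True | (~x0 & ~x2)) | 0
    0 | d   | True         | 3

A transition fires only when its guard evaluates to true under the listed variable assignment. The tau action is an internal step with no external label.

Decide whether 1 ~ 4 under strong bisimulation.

Answer: BISIMILAR

Analysis:
Compute ~ classes (split until stable):
  P[0] = {{0,1,2,3,4}}
  P[1] = {{0},{1,2,4},{3}}
Fixed point at round 2; 3 class(es).
class of 1: {1,2,4}; class of 4: {1,2,4}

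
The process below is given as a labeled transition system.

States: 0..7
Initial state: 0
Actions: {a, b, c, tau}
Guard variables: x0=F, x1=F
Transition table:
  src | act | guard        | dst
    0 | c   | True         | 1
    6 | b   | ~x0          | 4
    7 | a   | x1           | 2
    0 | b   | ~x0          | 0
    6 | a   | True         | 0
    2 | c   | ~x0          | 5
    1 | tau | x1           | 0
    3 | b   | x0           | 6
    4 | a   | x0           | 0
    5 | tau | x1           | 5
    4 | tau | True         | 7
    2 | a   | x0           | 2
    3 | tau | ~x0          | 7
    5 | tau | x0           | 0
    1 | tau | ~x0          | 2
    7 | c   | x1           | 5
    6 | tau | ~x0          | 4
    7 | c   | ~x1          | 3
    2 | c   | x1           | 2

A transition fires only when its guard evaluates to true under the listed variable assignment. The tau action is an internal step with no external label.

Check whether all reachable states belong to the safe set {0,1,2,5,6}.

Answer: INVARIANT HOLDS

Trace:
Safe = {0,1,2,5,6}
Reach set: {0,1,2,5}
  0: ok
  1: ok
  2: ok
  5: ok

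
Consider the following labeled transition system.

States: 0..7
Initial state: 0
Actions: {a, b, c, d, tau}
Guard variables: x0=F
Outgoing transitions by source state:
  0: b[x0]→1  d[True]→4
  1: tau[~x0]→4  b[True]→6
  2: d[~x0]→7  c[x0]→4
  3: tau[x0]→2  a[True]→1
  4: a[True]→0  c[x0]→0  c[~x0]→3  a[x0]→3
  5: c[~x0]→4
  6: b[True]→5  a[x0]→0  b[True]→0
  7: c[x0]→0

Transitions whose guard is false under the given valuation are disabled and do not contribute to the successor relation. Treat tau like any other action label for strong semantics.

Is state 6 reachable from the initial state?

Answer: REACHABLE

Analysis:
10 transition(s) survive guard evaluation.
L0 = {0}
L1 = {4}  now seen {0,4}
L2 = {3}  now seen {0,3,4}
L3 = {1}  now seen {0,1,3,4}
L4 = {6}  now seen {0,1,3,4,6}
L5 = {5}  now seen {0,1,3,4,5,6}
Reach set: {0,1,3,4,5,6}
witness 6: d·c·a·b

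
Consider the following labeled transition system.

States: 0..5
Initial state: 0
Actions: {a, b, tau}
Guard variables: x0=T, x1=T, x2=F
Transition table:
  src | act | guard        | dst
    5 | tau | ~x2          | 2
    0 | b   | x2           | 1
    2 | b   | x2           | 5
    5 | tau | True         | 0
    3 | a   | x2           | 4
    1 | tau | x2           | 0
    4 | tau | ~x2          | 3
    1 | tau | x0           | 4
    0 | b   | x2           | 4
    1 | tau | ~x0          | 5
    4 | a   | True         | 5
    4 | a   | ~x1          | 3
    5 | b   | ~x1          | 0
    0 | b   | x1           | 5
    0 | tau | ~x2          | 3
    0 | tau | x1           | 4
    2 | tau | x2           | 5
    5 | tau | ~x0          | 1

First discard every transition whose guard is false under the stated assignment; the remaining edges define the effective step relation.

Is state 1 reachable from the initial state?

After dropping false guards: 8 live edges.
Layer 0: {0}
Layer 1: {3,4,5}  total {0,3,4,5}
Layer 2: {2}  total {0,2,3,4,5}
Reach set: {0,2,3,4,5}

Answer: UNREACHABLE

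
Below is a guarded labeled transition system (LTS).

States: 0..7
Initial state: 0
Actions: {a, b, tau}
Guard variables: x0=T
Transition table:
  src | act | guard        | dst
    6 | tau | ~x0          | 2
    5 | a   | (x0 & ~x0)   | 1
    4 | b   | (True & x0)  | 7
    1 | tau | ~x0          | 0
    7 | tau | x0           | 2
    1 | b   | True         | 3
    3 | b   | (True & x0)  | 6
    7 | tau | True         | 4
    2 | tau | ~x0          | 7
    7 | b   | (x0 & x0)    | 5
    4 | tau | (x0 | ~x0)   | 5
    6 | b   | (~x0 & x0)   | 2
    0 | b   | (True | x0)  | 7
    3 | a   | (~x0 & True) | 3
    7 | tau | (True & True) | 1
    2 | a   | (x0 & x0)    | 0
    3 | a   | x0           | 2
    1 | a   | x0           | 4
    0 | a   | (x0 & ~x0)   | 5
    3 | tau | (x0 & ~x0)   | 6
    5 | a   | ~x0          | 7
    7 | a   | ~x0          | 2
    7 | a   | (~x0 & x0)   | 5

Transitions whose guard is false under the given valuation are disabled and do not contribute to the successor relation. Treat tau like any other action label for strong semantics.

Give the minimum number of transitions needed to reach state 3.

Answer: 3

Trace:
Layered search for 3:
  Layer 0: {0}
  Layer 1: {7}
  Layer 2: {1,2,4,5}
  Layer 3: {3}
3 enters at depth 3; path b·tau·b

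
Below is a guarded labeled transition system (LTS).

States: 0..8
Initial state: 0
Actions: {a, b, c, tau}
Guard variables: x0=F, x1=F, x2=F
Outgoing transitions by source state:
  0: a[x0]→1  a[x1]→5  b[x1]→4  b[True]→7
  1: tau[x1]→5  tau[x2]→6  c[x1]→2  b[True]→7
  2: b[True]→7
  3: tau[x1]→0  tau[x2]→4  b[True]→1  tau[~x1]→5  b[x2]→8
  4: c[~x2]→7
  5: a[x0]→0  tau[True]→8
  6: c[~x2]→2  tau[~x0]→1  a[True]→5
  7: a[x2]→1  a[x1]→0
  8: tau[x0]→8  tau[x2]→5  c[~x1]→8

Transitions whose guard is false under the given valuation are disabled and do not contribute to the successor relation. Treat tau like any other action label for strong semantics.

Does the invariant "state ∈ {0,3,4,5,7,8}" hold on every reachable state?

Answer: INVARIANT HOLDS

Working:
Allowed set {0,3,4,5,7,8}
Reach set: {0,7}
  0: ✓
  7: ✓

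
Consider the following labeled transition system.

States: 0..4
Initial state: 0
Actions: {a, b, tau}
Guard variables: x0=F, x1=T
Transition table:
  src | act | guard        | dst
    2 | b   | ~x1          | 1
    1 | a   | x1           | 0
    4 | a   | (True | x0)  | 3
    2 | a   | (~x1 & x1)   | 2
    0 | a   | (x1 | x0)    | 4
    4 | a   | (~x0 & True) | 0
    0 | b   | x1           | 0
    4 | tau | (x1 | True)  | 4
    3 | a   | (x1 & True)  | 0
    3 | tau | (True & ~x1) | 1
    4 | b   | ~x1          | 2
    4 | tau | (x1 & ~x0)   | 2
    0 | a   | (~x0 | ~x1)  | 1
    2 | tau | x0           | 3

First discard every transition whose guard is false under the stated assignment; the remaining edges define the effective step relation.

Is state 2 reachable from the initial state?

After dropping false guards: 9 live edges.
depth 0: {0}
depth 1: {1,4}  total {0,1,4}
depth 2: {2,3}  total {0,1,2,3,4}
Reachable = {0,1,2,3,4}
witness 2: a·tau

Answer: REACHABLE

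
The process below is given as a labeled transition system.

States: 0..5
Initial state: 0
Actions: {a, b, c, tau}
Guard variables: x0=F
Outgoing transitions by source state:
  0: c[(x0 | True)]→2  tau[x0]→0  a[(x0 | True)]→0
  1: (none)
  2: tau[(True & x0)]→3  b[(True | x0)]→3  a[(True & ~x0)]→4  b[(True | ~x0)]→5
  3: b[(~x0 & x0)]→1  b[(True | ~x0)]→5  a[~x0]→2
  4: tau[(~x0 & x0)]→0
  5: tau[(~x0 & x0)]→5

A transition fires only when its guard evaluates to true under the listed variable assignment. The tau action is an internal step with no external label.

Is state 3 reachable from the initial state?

7 transition(s) survive guard evaluation.
L0 = {0}
L1 = {2}  cumulative {0,2}
L2 = {3,4,5}  cumulative {0,2,3,4,5}
R = {0,2,3,4,5}
witness 3: c·b

Answer: REACHABLE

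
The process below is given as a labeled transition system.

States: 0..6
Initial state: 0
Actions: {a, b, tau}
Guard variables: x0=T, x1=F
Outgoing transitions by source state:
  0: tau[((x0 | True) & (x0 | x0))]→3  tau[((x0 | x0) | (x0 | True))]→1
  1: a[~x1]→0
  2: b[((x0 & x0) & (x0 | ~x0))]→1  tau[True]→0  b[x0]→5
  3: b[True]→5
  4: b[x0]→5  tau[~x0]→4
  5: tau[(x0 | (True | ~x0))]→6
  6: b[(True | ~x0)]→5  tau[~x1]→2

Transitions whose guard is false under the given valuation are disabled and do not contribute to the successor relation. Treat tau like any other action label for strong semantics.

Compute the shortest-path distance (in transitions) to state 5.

Answer: 2

Working:
Breadth-first toward 5:
  depth 0: {0}
  depth 1: {1,3}
  depth 2: {5}
depth(5)=2, e.g. tau·b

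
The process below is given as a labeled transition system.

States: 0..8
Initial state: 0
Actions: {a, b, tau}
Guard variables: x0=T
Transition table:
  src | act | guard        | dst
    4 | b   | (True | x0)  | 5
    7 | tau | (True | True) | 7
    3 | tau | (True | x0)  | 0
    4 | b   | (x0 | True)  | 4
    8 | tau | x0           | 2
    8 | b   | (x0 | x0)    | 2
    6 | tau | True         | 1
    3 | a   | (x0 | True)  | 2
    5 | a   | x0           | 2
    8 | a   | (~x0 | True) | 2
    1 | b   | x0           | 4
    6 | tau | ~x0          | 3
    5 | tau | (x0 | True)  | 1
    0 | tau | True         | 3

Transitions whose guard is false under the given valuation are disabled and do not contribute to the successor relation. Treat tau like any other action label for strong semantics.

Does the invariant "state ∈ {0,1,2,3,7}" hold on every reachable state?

Answer: INVARIANT HOLDS

Trace:
Allowed set {0,1,2,3,7}
Reach set: {0,2,3}
  0: ✓
  2: ✓
  3: ✓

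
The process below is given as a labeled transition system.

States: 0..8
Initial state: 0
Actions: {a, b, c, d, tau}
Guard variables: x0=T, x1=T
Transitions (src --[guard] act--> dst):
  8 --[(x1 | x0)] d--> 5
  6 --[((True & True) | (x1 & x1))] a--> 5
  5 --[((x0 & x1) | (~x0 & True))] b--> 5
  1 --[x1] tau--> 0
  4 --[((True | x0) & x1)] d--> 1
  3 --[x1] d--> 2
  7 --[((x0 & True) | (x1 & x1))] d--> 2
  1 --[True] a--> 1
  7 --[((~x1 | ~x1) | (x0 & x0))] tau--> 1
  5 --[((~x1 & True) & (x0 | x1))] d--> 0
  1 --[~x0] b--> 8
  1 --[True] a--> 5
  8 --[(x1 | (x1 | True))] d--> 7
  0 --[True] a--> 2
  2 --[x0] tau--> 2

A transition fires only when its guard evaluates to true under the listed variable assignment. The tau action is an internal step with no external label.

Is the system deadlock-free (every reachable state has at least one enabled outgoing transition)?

R = {0,2}
  0: a→2  [deg 1]
  2: tau→2  [deg 1]

Answer: DEADLOCK-FREE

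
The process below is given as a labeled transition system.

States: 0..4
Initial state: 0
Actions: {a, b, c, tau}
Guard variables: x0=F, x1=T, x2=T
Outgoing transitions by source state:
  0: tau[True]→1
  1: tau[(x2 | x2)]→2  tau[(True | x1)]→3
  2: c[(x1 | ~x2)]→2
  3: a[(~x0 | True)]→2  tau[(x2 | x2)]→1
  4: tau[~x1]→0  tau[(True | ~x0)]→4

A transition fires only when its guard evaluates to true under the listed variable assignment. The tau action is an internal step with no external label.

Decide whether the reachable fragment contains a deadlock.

Reach set: {0,1,2,3}
  0: tau→1  [deg 1]
  1: tau→2  tau→3  [deg 2]
  2: c→2  [deg 1]
  3: a→2  tau→1  [deg 2]

Answer: DEADLOCK-FREE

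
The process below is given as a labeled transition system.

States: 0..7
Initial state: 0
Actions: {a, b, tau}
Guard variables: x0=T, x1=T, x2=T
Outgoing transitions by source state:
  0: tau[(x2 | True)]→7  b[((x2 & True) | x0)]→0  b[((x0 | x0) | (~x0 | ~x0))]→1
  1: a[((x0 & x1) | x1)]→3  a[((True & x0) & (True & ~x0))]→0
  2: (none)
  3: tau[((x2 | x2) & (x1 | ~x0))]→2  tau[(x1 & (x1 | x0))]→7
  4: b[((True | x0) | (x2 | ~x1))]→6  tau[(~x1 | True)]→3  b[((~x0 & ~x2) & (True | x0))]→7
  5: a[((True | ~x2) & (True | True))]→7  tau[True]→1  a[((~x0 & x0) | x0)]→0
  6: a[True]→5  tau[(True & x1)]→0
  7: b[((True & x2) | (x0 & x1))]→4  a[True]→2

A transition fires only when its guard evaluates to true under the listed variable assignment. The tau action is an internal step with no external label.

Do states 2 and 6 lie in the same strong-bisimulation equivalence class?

Bisimulation quotient by refinement:
  π0 = {{0,1,2,3,4,5,6,7}}
  π1 = {{0,4},{1},{2},{3},{5,6},{7}}
  π2 = {{0},{1},{2},{3},{4},{5},{6},{7}}
8 equivalence class(es) (converged in 3)
2∈{2}, 6∈{6}

Answer: NOT BISIMILAR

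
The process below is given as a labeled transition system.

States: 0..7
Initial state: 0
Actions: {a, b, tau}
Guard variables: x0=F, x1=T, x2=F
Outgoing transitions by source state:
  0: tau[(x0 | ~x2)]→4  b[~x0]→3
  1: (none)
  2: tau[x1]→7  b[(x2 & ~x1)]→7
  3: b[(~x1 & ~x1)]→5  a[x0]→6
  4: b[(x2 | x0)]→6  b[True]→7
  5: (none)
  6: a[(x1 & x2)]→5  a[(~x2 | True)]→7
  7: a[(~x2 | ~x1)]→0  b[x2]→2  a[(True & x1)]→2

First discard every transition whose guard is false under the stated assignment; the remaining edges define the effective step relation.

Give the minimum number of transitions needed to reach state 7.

Answer: 2

Trace:
Breadth-first toward 7:
  depth 0: {0}
  depth 1: {3,4}
  depth 2: {7}
depth(7)=2, e.g. tau·b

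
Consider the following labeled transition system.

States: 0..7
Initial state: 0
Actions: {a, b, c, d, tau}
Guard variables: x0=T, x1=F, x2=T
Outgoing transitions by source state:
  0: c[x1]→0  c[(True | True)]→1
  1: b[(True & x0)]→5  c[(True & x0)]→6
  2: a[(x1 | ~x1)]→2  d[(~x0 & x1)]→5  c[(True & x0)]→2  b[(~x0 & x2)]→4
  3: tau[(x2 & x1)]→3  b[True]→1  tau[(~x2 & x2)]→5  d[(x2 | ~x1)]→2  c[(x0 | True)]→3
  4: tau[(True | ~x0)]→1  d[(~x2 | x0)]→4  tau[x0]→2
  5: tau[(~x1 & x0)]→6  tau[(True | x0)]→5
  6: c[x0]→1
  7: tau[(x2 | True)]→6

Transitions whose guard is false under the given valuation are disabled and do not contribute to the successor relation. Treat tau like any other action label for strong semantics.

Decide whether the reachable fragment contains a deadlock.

R = {0,1,5,6}
  0: c→1  [deg 1]
  1: b→5  c→6  [deg 2]
  5: tau→5  tau→6  [deg 2]
  6: c→1  [deg 1]

Answer: DEADLOCK-FREE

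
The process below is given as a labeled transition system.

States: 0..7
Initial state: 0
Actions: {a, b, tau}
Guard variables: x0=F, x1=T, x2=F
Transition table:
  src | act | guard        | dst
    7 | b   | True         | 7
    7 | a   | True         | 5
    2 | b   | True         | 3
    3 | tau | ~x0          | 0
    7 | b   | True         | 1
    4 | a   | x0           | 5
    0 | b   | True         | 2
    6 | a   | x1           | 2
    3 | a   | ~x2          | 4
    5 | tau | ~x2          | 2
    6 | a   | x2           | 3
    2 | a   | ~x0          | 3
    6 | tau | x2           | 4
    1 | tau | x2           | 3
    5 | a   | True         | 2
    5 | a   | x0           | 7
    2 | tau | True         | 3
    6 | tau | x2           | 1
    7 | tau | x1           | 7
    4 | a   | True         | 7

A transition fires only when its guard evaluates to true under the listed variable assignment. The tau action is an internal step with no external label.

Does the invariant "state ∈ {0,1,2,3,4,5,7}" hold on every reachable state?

Answer: INVARIANT HOLDS

Working:
Safe = {0,1,2,3,4,5,7}
Reachable = {0,1,2,3,4,5,7}
  0: ok
  1: ok
  2: ok
  3: ok
  4: ok
  5: ok
  7: ok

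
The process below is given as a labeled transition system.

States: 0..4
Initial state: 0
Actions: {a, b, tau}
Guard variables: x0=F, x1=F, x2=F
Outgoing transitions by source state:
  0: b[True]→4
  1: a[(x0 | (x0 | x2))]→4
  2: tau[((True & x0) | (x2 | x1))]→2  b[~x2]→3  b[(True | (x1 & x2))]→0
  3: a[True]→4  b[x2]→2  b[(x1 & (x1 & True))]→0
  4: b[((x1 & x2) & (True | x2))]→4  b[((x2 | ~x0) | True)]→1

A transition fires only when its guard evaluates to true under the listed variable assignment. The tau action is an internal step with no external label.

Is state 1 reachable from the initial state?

After dropping false guards: 5 live edges.
L0 = {0}
L1 = {4}  now seen {0,4}
L2 = {1}  now seen {0,1,4}
Reachable = {0,1,4}
trace reaching 1: b·b

Answer: REACHABLE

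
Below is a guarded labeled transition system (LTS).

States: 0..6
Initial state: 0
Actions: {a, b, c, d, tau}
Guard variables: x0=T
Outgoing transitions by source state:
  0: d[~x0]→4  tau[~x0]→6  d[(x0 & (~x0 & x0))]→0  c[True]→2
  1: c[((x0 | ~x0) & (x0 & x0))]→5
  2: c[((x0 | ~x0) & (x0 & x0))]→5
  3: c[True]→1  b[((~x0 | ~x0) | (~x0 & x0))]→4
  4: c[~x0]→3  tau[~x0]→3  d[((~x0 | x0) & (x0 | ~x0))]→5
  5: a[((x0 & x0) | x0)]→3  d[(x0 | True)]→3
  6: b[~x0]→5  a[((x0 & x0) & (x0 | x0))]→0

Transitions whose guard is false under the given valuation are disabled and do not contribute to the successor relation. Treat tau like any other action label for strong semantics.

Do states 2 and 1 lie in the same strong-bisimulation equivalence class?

Answer: BISIMILAR

Trace:
Refine partition for ~:
  round 0: {{0,1,2,3,4,5,6}}
  round 1: {{0,1,2,3},{4},{5},{6}}
  round 2: {{0,3},{1,2},{4},{5},{6}}
stable after 3 split(s): 5 block(s)
class of 2: {1,2}; class of 1: {1,2}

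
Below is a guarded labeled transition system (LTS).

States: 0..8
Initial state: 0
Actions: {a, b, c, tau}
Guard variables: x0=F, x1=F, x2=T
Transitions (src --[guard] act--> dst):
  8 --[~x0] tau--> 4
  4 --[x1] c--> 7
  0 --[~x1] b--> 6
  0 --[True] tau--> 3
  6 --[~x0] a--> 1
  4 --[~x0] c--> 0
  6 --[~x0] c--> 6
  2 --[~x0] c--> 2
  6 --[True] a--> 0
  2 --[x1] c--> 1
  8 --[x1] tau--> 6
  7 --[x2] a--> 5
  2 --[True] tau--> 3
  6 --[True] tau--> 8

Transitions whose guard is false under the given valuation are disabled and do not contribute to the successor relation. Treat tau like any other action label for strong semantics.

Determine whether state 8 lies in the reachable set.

Answer: REACHABLE

Analysis:
Guard filter leaves 11 enabled edge(s).
L0 = {0}
L1 = {3,6}  now seen {0,3,6}
L2 = {1,8}  now seen {0,1,3,6,8}
L3 = {4}  now seen {0,1,3,4,6,8}
R = {0,1,3,4,6,8}
trace reaching 8: b·tau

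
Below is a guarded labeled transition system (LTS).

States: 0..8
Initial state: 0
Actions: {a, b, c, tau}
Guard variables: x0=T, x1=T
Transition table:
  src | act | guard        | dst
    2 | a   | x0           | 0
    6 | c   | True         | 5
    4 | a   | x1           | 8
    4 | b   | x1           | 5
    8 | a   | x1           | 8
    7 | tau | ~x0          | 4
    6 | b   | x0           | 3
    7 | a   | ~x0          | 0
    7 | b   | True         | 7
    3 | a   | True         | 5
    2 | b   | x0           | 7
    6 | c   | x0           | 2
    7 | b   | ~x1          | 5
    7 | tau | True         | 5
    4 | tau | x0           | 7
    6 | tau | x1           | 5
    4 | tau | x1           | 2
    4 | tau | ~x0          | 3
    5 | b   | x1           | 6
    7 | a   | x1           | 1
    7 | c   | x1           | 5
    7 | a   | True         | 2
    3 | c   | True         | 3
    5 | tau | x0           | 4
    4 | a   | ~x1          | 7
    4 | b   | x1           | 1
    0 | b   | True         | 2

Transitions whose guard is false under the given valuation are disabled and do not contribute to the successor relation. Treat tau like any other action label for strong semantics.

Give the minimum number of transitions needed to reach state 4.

Answer: 4

Working:
Breadth-first toward 4:
  Layer 0: {0}
  Layer 1: {2}
  Layer 2: {7}
  Layer 3: {1,5}
  Layer 4: {4,6}
4 enters at depth 4; path b·b·c·tau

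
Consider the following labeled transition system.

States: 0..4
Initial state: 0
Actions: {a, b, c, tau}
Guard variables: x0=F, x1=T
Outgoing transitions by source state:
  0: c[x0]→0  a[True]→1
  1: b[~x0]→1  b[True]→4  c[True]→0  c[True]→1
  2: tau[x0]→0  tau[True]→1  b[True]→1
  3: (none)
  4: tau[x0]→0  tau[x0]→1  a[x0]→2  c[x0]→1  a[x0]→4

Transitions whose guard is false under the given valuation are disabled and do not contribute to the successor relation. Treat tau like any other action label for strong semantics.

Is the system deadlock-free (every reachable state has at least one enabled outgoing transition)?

Answer: DEADLOCK at state 4

Analysis:
R = {0,1,4}
  0: a→1  [deg 1]
  1: b→1  b→4  c→0  c→1  [deg 4]
  4: ∅  [STUCK]
trace reaching 4: a·b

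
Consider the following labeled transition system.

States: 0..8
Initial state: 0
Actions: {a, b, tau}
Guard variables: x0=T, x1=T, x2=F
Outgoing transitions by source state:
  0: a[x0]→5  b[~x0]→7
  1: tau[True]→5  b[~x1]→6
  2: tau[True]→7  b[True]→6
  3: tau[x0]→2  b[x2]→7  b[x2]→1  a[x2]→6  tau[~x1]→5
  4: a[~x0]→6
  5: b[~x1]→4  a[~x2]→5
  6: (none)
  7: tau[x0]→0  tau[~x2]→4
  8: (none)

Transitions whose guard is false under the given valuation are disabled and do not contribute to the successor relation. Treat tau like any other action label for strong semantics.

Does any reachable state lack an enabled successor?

Answer: DEADLOCK-FREE

Analysis:
Reach set: {0,5}
  0: a→5  [deg 1]
  5: a→5  [deg 1]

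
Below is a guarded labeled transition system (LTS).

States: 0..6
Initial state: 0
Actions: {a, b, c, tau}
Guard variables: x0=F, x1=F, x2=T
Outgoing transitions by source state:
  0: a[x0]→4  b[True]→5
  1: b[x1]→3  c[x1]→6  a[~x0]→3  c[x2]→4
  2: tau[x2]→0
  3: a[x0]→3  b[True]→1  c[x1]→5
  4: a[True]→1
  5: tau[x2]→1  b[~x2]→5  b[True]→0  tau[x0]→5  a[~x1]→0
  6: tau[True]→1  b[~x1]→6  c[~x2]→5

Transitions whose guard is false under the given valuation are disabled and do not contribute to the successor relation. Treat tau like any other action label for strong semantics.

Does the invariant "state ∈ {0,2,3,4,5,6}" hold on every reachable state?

Safe = {0,2,3,4,5,6}
Reach set: {0,1,3,4,5}
  0: ok
  1: outside
  3: ok
  4: ok
  5: ok
counterexample path to 1: b·tau

Answer: INVARIANT VIOLATED at state 1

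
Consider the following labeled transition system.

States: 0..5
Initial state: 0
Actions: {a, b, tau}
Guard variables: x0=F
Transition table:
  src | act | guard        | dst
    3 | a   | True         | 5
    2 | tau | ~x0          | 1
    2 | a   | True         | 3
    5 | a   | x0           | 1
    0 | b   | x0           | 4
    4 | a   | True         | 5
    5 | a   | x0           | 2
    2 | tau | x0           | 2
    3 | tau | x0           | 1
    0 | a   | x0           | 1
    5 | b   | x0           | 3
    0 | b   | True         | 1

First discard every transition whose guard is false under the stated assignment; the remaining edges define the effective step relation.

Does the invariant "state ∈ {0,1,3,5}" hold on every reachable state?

Safe = {0,1,3,5}
Reachable = {0,1}
  0: ✓
  1: ✓

Answer: INVARIANT HOLDS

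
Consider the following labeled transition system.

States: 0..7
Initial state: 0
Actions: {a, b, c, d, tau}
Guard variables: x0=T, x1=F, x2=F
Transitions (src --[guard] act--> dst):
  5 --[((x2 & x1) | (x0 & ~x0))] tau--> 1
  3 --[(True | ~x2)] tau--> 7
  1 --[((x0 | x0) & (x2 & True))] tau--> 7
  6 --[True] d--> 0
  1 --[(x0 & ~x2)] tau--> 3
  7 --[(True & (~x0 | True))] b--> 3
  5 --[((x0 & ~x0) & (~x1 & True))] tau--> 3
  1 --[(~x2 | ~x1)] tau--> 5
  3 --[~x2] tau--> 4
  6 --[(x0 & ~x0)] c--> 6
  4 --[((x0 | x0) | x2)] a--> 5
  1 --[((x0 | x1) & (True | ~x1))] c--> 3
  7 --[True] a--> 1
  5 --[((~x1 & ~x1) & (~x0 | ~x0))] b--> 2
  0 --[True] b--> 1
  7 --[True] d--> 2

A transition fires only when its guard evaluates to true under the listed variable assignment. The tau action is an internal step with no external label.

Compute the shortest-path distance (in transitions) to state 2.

Answer: 4

Working:
Layered search for 2:
  depth 0: {0}
  depth 1: {1}
  depth 2: {3,5}
  depth 3: {4,7}
  depth 4: {2}
2 enters at depth 4; path b·c·tau·d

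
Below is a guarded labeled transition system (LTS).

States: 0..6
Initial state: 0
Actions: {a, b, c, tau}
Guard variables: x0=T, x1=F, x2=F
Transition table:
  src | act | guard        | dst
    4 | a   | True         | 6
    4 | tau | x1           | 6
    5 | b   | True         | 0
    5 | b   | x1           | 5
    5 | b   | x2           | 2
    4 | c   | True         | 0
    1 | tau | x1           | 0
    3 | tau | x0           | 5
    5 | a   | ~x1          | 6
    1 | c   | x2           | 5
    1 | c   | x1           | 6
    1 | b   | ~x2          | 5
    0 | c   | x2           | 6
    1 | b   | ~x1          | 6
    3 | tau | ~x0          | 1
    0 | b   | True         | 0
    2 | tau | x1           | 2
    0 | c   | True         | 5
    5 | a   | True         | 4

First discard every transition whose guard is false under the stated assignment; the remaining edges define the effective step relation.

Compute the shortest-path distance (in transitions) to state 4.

Breadth-first toward 4:
  L0 = {0}
  L1 = {5}
  L2 = {4,6}
first hit 4 at d=2 via c·a

Answer: 2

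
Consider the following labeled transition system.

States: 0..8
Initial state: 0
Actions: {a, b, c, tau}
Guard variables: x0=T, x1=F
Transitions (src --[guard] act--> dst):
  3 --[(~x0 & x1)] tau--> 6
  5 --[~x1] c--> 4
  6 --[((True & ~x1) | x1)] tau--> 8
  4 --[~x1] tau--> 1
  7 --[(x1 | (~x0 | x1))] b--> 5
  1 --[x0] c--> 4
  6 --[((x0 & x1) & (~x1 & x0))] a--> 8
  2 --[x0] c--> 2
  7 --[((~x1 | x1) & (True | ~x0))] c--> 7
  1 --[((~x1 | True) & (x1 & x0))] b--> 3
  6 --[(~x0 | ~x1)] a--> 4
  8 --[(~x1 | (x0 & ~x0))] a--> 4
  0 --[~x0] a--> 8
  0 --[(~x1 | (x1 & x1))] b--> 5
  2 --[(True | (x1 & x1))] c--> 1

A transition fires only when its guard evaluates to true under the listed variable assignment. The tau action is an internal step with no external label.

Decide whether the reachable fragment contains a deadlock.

Answer: DEADLOCK-FREE

Working:
Reach set: {0,1,4,5}
  0: b→5  [1 out]
  1: c→4  [1 out]
  4: tau→1  [1 out]
  5: c→4  [1 out]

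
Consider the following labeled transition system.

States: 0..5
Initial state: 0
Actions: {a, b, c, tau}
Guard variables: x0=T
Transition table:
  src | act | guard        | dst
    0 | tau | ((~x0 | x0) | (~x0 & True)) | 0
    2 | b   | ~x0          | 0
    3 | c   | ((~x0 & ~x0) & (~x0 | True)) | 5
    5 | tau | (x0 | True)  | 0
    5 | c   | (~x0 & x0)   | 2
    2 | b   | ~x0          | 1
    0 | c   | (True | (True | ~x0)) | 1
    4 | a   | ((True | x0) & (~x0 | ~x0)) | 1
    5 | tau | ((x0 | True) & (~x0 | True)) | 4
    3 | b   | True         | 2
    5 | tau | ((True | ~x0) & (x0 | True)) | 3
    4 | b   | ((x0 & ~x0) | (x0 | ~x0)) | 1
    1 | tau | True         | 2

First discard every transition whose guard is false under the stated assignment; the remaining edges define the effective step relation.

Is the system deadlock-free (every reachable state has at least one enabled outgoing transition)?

R = {0,1,2}
  0: c→1  tau→0  [2 out]
  1: tau→2  [1 out]
  2: ∅  [STUCK]
Path to 2: c·tau

Answer: DEADLOCK at state 2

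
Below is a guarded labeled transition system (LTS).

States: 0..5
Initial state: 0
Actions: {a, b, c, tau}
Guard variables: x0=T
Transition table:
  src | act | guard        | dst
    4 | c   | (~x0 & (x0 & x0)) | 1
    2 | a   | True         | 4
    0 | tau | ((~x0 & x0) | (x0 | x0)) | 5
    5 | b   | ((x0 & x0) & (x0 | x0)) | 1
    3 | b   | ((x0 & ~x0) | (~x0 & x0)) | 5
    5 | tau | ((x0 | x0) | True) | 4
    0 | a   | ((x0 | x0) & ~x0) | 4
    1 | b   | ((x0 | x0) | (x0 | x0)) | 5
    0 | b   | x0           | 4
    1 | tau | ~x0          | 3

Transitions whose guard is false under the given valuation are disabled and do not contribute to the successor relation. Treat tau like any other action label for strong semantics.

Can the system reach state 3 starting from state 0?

Answer: UNREACHABLE

Trace:
After dropping false guards: 6 live edges.
depth 0: {0}
depth 1: {4,5}  now seen {0,4,5}
depth 2: {1}  now seen {0,1,4,5}
Reach set: {0,1,4,5}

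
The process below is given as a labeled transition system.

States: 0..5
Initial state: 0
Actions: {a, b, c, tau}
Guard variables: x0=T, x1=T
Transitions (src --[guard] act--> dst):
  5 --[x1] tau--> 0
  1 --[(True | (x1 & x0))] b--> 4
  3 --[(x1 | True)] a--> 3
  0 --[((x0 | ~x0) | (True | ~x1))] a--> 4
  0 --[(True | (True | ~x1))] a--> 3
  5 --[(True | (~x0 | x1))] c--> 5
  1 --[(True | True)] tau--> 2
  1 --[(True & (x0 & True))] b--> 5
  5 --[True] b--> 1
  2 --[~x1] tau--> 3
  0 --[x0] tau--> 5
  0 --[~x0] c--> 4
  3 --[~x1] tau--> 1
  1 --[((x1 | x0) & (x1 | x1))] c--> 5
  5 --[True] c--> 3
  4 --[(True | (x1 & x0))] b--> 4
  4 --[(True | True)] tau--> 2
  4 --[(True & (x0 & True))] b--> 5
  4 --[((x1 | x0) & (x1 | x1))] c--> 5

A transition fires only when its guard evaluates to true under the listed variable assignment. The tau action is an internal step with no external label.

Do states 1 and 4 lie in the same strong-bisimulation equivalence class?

Answer: BISIMILAR

Analysis:
Bisimulation quotient by refinement:
  π0 = {{0,1,2,3,4,5}}
  π1 = {{0},{1,4,5},{2},{3}}
  π2 = {{0},{1,4},{2},{3},{5}}
stable after 3 split(s): 5 block(s)
class of 1: {1,4}; class of 4: {1,4}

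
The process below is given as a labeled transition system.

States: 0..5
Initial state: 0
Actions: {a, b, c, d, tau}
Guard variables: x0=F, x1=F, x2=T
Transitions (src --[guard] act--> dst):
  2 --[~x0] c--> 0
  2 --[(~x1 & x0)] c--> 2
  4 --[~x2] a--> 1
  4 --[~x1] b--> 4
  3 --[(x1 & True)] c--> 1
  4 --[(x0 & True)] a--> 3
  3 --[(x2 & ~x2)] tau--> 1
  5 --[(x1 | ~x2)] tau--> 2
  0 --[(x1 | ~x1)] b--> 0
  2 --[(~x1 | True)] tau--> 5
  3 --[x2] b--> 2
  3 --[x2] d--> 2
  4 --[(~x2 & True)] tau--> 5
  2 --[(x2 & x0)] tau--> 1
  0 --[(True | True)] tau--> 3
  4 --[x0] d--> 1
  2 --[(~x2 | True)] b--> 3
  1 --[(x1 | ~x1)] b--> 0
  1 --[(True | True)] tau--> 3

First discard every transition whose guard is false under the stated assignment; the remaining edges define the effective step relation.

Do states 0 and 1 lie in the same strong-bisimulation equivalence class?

Answer: BISIMILAR

Analysis:
Bisimulation quotient by refinement:
  P[0] = {{0,1,2,3,4,5}}
  P[1] = {{0,1},{2},{3},{4},{5}}
stable after 2 split(s): 5 block(s)
[0]={0,1}  [1]={0,1}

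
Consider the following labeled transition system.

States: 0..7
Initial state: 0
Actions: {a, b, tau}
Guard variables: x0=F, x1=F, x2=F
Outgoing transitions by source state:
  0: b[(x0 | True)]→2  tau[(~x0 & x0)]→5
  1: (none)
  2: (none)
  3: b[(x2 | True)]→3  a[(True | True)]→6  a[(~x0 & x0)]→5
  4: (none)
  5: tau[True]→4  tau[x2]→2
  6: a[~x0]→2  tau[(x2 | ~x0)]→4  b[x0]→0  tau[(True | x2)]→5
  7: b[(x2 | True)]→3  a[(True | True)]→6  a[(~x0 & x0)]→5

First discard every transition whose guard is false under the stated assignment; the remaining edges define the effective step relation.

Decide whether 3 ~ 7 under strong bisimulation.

Answer: BISIMILAR

Working:
Compute ~ classes (split until stable):
  P[0] = {{0,1,2,3,4,5,6,7}}
  P[1] = {{0},{1,2,4},{3,7},{5},{6}}
Fixed point at round 2; 5 class(es).
[3]={3,7}  [7]={3,7}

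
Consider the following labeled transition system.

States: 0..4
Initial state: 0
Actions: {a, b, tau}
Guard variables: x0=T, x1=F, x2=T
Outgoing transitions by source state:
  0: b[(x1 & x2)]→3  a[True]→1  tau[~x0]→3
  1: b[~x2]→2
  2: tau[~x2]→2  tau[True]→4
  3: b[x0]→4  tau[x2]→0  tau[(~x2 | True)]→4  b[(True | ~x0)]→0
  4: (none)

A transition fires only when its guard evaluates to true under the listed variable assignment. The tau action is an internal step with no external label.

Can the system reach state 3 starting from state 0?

6 transition(s) survive guard evaluation.
L0 = {0}
L1 = {1}  cumulative {0,1}
R = {0,1}

Answer: UNREACHABLE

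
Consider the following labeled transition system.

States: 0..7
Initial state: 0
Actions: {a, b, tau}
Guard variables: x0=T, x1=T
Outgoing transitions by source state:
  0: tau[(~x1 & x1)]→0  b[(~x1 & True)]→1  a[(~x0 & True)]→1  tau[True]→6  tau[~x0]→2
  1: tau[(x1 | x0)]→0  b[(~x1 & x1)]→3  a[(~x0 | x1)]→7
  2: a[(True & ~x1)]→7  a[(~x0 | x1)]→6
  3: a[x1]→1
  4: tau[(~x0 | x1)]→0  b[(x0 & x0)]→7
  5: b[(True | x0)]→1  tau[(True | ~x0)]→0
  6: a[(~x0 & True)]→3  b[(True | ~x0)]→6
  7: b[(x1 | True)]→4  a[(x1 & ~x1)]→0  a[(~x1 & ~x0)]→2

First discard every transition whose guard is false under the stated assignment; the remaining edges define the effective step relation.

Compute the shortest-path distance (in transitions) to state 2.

Breadth-first toward 2:
  Layer 0: {0}
  Layer 1: {6}
2 never appears.

Answer: UNREACHABLE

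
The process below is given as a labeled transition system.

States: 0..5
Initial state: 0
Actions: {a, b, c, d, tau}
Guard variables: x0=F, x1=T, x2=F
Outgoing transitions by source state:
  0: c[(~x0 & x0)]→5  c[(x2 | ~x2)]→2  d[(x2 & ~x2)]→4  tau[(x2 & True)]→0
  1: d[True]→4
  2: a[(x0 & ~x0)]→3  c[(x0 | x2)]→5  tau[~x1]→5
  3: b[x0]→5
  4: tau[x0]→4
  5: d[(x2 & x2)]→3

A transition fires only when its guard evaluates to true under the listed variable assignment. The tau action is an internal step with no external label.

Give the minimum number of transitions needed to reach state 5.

Layered search for 5:
  depth 0: {0}
  depth 1: {2}
5 never appears.

Answer: UNREACHABLE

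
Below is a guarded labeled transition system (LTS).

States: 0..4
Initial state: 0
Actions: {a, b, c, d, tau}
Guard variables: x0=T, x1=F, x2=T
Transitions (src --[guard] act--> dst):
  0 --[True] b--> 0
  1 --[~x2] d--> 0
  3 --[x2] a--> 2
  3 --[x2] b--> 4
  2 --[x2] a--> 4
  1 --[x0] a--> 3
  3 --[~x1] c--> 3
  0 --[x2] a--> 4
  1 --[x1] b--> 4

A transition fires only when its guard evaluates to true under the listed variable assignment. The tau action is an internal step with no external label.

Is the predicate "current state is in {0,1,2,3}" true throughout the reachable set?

Answer: INVARIANT VIOLATED at state 4

Trace:
Allowed set {0,1,2,3}
Reach set: {0,4}
  0: ✓
  4: VIOLATES
counterexample path to 4: a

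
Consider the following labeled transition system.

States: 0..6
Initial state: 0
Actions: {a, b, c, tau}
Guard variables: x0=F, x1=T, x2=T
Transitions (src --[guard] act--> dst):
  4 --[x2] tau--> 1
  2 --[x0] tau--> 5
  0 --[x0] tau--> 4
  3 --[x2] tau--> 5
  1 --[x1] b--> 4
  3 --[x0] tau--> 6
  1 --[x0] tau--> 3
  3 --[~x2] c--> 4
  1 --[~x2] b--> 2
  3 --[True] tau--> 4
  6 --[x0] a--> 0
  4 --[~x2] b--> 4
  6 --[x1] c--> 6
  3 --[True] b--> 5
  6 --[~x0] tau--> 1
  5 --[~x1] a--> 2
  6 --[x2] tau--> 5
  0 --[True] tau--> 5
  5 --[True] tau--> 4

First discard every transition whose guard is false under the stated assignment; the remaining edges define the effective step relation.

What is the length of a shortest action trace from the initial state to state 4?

Layered search for 4:
  L0 = {0}
  L1 = {5}
  L2 = {4}
depth(4)=2, e.g. tau·tau

Answer: 2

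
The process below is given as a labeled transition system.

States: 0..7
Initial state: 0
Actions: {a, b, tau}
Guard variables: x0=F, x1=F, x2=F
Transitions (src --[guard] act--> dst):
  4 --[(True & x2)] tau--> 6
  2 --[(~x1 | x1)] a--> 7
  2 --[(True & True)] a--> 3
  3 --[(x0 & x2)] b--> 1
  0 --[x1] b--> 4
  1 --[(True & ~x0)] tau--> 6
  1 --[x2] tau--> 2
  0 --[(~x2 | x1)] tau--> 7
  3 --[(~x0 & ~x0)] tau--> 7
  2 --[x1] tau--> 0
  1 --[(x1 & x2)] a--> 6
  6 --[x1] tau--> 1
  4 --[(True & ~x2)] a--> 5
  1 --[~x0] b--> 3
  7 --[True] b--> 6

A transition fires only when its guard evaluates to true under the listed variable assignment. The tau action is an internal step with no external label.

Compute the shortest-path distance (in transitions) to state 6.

Breadth-first toward 6:
  Layer 0: {0}
  Layer 1: {7}
  Layer 2: {6}
6 enters at depth 2; path tau·b

Answer: 2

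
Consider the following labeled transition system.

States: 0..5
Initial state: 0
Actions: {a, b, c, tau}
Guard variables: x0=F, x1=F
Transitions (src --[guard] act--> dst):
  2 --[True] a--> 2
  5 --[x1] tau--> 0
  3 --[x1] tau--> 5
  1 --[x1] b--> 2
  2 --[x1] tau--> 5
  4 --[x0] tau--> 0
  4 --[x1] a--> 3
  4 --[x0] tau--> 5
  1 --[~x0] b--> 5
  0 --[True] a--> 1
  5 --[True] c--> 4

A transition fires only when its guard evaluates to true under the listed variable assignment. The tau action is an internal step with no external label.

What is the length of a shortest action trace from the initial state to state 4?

Layered search for 4:
  Layer 0: {0}
  Layer 1: {1}
  Layer 2: {5}
  Layer 3: {4}
4 enters at depth 3; path a·b·c

Answer: 3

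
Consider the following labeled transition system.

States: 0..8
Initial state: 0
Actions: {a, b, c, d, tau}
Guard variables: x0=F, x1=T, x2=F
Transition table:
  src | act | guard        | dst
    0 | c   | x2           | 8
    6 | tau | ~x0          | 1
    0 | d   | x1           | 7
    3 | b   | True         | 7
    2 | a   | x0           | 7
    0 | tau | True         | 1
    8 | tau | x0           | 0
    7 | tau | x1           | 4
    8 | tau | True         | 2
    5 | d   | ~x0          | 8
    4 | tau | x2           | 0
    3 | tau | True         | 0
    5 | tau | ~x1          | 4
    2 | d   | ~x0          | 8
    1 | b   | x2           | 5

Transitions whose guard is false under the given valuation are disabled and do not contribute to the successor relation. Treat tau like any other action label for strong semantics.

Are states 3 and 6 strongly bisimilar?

Answer: NOT BISIMILAR

Analysis:
Refine partition for ~:
  round 0: {{0,1,2,3,4,5,6,7,8}}
  round 1: {{0},{1,4},{2,5},{3},{6,7,8}}
  round 2: {{0},{1,4},{2,5},{3},{6,7},{8}}
stable after 3 split(s): 6 block(s)
[3]={3}  [6]={6,7}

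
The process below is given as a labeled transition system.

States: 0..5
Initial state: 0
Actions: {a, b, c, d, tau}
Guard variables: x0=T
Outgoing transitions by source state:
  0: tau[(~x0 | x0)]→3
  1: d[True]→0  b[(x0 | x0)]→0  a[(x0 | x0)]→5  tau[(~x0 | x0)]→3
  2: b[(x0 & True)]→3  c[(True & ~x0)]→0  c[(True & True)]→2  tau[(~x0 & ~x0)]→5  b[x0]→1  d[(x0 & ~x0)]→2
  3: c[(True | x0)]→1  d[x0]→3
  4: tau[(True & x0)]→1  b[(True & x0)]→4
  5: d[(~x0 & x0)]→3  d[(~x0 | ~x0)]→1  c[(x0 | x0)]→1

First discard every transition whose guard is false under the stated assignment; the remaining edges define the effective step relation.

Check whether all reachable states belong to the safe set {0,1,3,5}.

Inv-set: {0,1,3,5}
R = {0,1,3,5}
  0: safe
  1: safe
  3: safe
  5: safe

Answer: INVARIANT HOLDS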